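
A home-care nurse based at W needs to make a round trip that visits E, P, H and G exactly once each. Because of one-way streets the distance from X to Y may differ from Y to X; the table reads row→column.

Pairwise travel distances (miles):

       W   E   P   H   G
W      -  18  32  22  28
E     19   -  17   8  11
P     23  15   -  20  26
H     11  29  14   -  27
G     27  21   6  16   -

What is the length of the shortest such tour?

W-E-P-H-G-W: 18+17+20+27+27 = 109
W-E-P-G-H-W: 18+17+26+16+11 = 88
W-E-H-P-G-W: 18+8+14+26+27 = 93
W-E-H-G-P-W: 18+8+27+6+23 = 82
W-E-G-P-H-W: 18+11+6+20+11 = 66
W-E-G-H-P-W: 18+11+16+14+23 = 82
W-P-E-H-G-W: 32+15+8+27+27 = 109
W-P-E-G-H-W: 32+15+11+16+11 = 85
W-P-H-E-G-W: 32+20+29+11+27 = 119
W-P-H-G-E-W: 32+20+27+21+19 = 119
W-P-G-E-H-W: 32+26+21+8+11 = 98
W-P-G-H-E-W: 32+26+16+29+19 = 122
W-H-E-P-G-W: 22+29+17+26+27 = 121
W-H-E-G-P-W: 22+29+11+6+23 = 91
… (10 more)
The minimum is 66.
One optimal route: W → E → G → P → H → W.

66 miles — the shortest possible round trip.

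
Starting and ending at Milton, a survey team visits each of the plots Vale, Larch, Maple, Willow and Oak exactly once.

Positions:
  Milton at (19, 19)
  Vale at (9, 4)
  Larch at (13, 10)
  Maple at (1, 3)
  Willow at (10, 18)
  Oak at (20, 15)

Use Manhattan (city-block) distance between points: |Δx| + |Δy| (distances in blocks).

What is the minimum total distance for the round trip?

With 5 stops there are 5!/2 = 60 distinct round trips (a route and its reverse cost the same).
Milton → Vale → Larch → Maple → Willow → Oak → Milton: 25+10+19+24+13+5 = 96
Milton → Vale → Larch → Maple → Oak → Willow → Milton: 25+10+19+31+13+10 = 108
Milton → Vale → Larch → Willow → Maple → Oak → Milton: 25+10+11+24+31+5 = 106
Milton → Vale → Larch → Willow → Oak → Maple → Milton: 25+10+11+13+31+34 = 124
Milton → Vale → Larch → Oak → Maple → Willow → Milton: 25+10+12+31+24+10 = 112
Milton → Vale → Larch → Oak → Willow → Maple → Milton: 25+10+12+13+24+34 = 118
Milton → Vale → Maple → Larch → Willow → Oak → Milton: 25+9+19+11+13+5 = 82
Milton → Vale → Maple → Larch → Oak → Willow → Milton: 25+9+19+12+13+10 = 88
Milton → Vale → Maple → Willow → Larch → Oak → Milton: 25+9+24+11+12+5 = 86
Milton → Vale → Maple → Willow → Oak → Larch → Milton: 25+9+24+13+12+15 = 98
Milton → Vale → Maple → Oak → Larch → Willow → Milton: 25+9+31+12+11+10 = 98
Milton → Vale → Maple → Oak → Willow → Larch → Milton: 25+9+31+13+11+15 = 104
Milton → Vale → Willow → Larch → Maple → Oak → Milton: 25+15+11+19+31+5 = 106
Milton → Vale → Willow → Larch → Oak → Maple → Milton: 25+15+11+12+31+34 = 128
… (46 more)
Milton → Willow → Vale → Maple → Larch → Oak → Milton: 10+15+9+19+12+5 = 70  ← best
The minimum is 70.
One optimal route: Milton → Willow → Vale → Maple → Larch → Oak → Milton (or its reverse).

Minimum total distance: 70 blocks.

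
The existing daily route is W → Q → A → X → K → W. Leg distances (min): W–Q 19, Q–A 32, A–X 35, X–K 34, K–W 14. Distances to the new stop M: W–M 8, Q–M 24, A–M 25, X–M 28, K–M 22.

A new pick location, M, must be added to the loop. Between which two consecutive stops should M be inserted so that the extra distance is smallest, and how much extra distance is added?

Insertion cost between consecutive stops i–j is d(i,M) + d(M,j) − d(i,j):
  between W and Q: 8 + 24 − 19 = 13
  between Q and A: 24 + 25 − 32 = 17
  between A and X: 25 + 28 − 35 = 18
  between X and K: 28 + 22 − 34 = 16
  between K and W: 22 + 8 − 14 = 16
Cheapest insertion is between W and Q, adding 13.
New total = 134 + 13 = 147.

Adding 13 min by placing M on the W–Q leg.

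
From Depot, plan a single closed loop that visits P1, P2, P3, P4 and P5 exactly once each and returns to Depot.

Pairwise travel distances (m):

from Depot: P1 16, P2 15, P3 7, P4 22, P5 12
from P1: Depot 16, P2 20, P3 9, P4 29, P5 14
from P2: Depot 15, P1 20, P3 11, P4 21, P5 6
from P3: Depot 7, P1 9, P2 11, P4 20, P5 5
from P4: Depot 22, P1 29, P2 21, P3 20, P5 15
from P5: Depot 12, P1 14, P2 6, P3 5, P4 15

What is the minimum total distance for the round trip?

With 5 stops there are 5!/2 = 60 distinct round trips (a route and its reverse cost the same).
Depot-P1-P2-P3-P4-P5-Depot: 16+20+11+20+15+12 = 94
Depot-P1-P2-P3-P5-P4-Depot: 16+20+11+5+15+22 = 89
Depot-P1-P2-P4-P3-P5-Depot: 16+20+21+20+5+12 = 94
Depot-P1-P2-P4-P5-P3-Depot: 16+20+21+15+5+7 = 84
Depot-P1-P2-P5-P3-P4-Depot: 16+20+6+5+20+22 = 89
Depot-P1-P2-P5-P4-P3-Depot: 16+20+6+15+20+7 = 84
Depot-P1-P3-P2-P4-P5-Depot: 16+9+11+21+15+12 = 84
Depot-P1-P3-P2-P5-P4-Depot: 16+9+11+6+15+22 = 79
Depot-P1-P3-P4-P2-P5-Depot: 16+9+20+21+6+12 = 84
Depot-P1-P3-P4-P5-P2-Depot: 16+9+20+15+6+15 = 81
Depot-P1-P3-P5-P2-P4-Depot: 16+9+5+6+21+22 = 79
Depot-P1-P3-P5-P4-P2-Depot: 16+9+5+15+21+15 = 81
Depot-P1-P4-P2-P3-P5-Depot: 16+29+21+11+5+12 = 94
Depot-P1-P4-P2-P5-P3-Depot: 16+29+21+6+5+7 = 84
… (46 more)
The minimum is 79.
One optimal route: Depot → P1 → P3 → P2 → P5 → P4 → Depot (or its reverse).

Minimum total distance: 79 m.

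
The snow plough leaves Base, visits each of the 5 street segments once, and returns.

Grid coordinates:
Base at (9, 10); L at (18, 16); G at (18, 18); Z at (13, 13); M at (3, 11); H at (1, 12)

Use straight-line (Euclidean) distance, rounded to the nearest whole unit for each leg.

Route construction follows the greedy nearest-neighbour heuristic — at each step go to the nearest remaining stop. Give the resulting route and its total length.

At Base the remaining stops are Z 5, M 6, H 8, L 11, G 12; go to Z.
At Z the remaining stops are L 6, G 7, M 10, H 12; go to L.
At L the remaining stops are G 2, M 16, H 17; go to G.
At G the remaining stops are M 17, H 18; go to M.
At M the remaining stops are H 2; go to H.
Return H→Base: 8.
Total = 5 + 6 + 2 + 17 + 2 + 8 = 40.

Total distance 40 via the nearest-neighbour route Base → Z → L → G → M → H → Base.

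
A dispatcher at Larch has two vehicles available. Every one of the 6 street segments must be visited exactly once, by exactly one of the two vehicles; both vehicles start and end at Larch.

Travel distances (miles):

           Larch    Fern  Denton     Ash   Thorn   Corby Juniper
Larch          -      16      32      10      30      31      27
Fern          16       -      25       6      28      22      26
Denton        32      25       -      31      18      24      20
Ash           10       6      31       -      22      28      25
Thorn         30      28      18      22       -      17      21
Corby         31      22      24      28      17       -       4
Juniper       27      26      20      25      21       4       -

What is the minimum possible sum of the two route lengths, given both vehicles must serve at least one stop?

Check every non-empty split of the stops between the two vehicles; for each half take its own optimal tour:
  {Fern} + {Denton, Ash, Thorn, Corby, Juniper}: 32 + 105 = 137
  {Denton} + {Fern, Ash, Thorn, Corby, Juniper}: 64 + 92 = 156
  {Fern, Denton} + {Ash, Thorn, Corby, Juniper}: 73 + 80 = 153
  {Ash} + {Fern, Denton, Thorn, Corby, Juniper}: 20 + 107 = 127
  {Fern, Ash} + {Denton, Thorn, Corby, Juniper}: 32 + 98 = 130
  {Denton, Ash} + {Fern, Thorn, Corby, Juniper}: 73 + 92 = 165
  … (31 splits in total)
Best: vehicle 1 Larch → Ash → Larch = 20; vehicle 2 Larch → Fern → Denton → Thorn → Corby → Juniper → Larch = 107; combined 127.

Minimum combined distance: 127 miles.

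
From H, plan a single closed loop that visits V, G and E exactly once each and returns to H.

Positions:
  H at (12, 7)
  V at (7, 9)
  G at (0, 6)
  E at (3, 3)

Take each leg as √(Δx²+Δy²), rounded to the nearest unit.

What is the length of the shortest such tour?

H - V - G - E - H: 5+8+4+10 = 27
H - V - E - G - H: 5+7+4+12 = 28
H - G - V - E - H: 12+8+7+10 = 37
The minimum is 27.
One optimal route: H → V → G → E → H (or its reverse).

27 — the shortest possible round trip.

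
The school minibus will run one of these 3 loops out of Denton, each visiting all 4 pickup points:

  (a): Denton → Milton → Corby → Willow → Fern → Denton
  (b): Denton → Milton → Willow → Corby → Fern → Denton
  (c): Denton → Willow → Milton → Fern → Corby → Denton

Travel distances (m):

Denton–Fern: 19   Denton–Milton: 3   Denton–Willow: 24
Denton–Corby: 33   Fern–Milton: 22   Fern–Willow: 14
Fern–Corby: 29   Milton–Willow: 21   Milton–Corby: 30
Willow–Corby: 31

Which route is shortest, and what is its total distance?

97 m — (a) is the shortest.

(a): 3 + 30 + 31 + 14 + 19 = 97
(b): 3 + 21 + 31 + 29 + 19 = 103
(c): 24 + 21 + 22 + 29 + 33 = 129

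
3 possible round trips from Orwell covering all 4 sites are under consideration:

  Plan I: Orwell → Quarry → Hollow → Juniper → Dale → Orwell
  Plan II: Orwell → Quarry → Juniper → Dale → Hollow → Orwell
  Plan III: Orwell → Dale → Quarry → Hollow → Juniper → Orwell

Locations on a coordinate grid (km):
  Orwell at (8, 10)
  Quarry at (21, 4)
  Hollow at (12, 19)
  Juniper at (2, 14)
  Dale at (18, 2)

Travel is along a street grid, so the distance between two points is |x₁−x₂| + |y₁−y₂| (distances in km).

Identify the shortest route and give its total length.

Shortest is Plan III, total 72 km.

Plan I: 19 + 24 + 15 + 28 + 18 = 104
Plan II: 19 + 29 + 28 + 23 + 13 = 112
Plan III: 18 + 5 + 24 + 15 + 10 = 72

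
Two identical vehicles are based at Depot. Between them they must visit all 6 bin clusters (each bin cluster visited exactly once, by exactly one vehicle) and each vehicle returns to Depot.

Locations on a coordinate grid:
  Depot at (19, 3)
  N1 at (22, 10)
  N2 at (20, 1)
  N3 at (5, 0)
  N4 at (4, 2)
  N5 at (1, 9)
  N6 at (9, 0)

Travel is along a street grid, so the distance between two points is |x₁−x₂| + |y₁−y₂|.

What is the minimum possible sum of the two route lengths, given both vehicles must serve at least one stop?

Try each way of splitting the stops between the two vehicles (each non-empty) and, for each split, find the best tour for each vehicle:
  {N1} + {N2, N3, N4, N5, N6}: 20 + 56 = 76
  {N2} + {N1, N3, N4, N5, N6}: 6 + 62 = 68
  {N1, N2} + {N3, N4, N5, N6}: 24 + 54 = 78
  {N3} + {N1, N2, N4, N5, N6}: 34 + 64 = 98
  {N1, N3} + {N2, N4, N5, N6}: 54 + 56 = 110
  {N2, N3} + {N1, N4, N5, N6}: 36 + 62 = 98
  … (31 splits in total)
Best: vehicle 1 Depot → N2 → Depot = 6; vehicle 2 Depot → N1 → N5 → N4 → N3 → N6 → Depot = 62; combined 68.

Minimum combined distance: 68.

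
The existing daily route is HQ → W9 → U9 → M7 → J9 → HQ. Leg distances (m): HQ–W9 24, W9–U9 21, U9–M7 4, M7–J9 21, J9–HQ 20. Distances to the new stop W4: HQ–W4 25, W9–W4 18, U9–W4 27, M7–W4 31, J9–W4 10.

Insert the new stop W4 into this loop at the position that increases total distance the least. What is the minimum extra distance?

Insertion cost between consecutive stops i–j is d(i,W4) + d(W4,j) − d(i,j):
  between HQ and W9: 25 + 18 − 24 = 19
  between W9 and U9: 18 + 27 − 21 = 24
  between U9 and M7: 27 + 31 − 4 = 54
  between M7 and J9: 31 + 10 − 21 = 20
  between J9 and HQ: 10 + 25 − 20 = 15
Cheapest insertion is between J9 and HQ, adding 15.
New total = 90 + 15 = 105.

Minimum extra distance: 15 m, inserting W4 between J9 and HQ.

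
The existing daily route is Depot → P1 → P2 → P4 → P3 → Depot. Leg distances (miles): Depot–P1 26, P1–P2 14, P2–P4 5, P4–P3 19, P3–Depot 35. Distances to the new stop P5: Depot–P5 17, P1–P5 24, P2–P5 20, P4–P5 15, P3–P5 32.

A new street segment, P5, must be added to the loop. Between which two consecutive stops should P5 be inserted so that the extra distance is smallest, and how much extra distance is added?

+14 miles — insert P5 between P3 and Depot.

Insertion cost between consecutive stops i–j is d(i,P5) + d(P5,j) − d(i,j):
  between Depot and P1: 17 + 24 − 26 = 15
  between P1 and P2: 24 + 20 − 14 = 30
  between P2 and P4: 20 + 15 − 5 = 30
  between P4 and P3: 15 + 32 − 19 = 28
  between P3 and Depot: 32 + 17 − 35 = 14
Cheapest insertion is between P3 and Depot, adding 14.
New total = 99 + 14 = 113.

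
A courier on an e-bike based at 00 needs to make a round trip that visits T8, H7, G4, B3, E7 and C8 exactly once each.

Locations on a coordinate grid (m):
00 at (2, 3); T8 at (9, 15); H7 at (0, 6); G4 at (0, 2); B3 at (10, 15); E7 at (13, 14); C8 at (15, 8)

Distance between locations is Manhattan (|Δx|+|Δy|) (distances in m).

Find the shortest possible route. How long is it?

With 6 stops there are 6!/2 = 360 distinct round trips (a route and its reverse cost the same).
00 - T8 - H7 - G4 - B3 - E7 - C8 - 00: 19+18+4+23+4+8+18 = 94
00 - T8 - H7 - G4 - B3 - C8 - E7 - 00: 19+18+4+23+12+8+22 = 106
00 - T8 - H7 - G4 - E7 - B3 - C8 - 00: 19+18+4+25+4+12+18 = 100
00 - T8 - H7 - G4 - E7 - C8 - B3 - 00: 19+18+4+25+8+12+20 = 106
00 - T8 - H7 - G4 - C8 - B3 - E7 - 00: 19+18+4+21+12+4+22 = 100
00 - T8 - H7 - G4 - C8 - E7 - B3 - 00: 19+18+4+21+8+4+20 = 94
00 - T8 - H7 - B3 - G4 - E7 - C8 - 00: 19+18+19+23+25+8+18 = 130
00 - T8 - H7 - B3 - G4 - C8 - E7 - 00: 19+18+19+23+21+8+22 = 130
… (352 more)
00 - T8 - B3 - E7 - C8 - H7 - G4 - 00: 19+1+4+8+17+4+3 = 56  ← best
The minimum is 56.
One optimal route: 00 → T8 → B3 → E7 → C8 → H7 → G4 → 00 (or its reverse).

Shortest round trip = 56 m.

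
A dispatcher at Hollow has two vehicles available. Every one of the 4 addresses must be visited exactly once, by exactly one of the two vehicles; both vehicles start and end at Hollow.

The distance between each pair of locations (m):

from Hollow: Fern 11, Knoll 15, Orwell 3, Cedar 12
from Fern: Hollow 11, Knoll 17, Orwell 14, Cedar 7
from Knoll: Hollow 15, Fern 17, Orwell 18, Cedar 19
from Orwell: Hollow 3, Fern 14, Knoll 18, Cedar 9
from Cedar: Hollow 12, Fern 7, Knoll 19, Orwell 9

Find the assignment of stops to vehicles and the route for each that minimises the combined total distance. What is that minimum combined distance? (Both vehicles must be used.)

Check every non-empty split of the stops between the two vehicles; for each half take its own optimal tour:
  {Fern} + {Knoll, Orwell, Cedar}: 22 + 46 = 68
  {Knoll} + {Fern, Orwell, Cedar}: 30 + 30 = 60
  {Fern, Knoll} + {Orwell, Cedar}: 43 + 24 = 67
  {Orwell} + {Fern, Knoll, Cedar}: 6 + 51 = 57
  {Fern, Orwell} + {Knoll, Cedar}: 28 + 46 = 74
  {Knoll, Orwell} + {Fern, Cedar}: 36 + 30 = 66
  … (7 splits in total)
Best: vehicle 1 Hollow → Orwell → Hollow = 6; vehicle 2 Hollow → Knoll → Fern → Cedar → Hollow = 51; combined 57.

57 m — the smallest possible combined total.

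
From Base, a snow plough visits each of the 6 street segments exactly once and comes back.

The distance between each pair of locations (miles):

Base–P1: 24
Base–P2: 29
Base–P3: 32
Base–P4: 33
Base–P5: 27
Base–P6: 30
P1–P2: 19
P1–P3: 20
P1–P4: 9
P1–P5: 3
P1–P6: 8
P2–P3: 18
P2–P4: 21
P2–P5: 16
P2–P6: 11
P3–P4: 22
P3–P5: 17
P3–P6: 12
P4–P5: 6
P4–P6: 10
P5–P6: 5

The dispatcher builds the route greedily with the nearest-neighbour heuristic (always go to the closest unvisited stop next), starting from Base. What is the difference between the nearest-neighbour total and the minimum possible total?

Base: P1=24, P5=27, P2=29, P6=30, P3=32, P4=33 ⇒ P1
P1: P5=3, P6=8, P4=9, P2=19, P3=20 ⇒ P5
P5: P6=5, P4=6, P2=16, P3=17 ⇒ P6
P6: P4=10, P2=11, P3=12 ⇒ P4
P4: P2=21, P3=22 ⇒ P2
P2: P3=18 ⇒ P3
NN route Base → P1 → P5 → P6 → P4 → P2 → P3 → Base costs 113.
Optimal: Base → P1 → P5 → P4 → P6 → P3 → P2 → Base costs 102 (by enumerating all 360 distinct tours).
Excess = 113 − 102 = 11.

Excess over optimum: 11 miles.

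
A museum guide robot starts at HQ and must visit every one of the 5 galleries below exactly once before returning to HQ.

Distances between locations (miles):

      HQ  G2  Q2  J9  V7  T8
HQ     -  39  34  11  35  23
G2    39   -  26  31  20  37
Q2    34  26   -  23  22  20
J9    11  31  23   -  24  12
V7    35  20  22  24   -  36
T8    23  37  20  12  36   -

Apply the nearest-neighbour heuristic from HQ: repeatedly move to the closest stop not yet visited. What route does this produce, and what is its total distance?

124 miles along HQ → J9 → T8 → Q2 → V7 → G2 → HQ.

From HQ: distances to unvisited — J9=11, T8=23, Q2=34, V7=35, G2=39. Nearest is J9 (11).
From J9: distances to unvisited — T8=12, Q2=23, V7=24, G2=31. Nearest is T8 (12).
From T8: distances to unvisited — Q2=20, V7=36, G2=37. Nearest is Q2 (20).
From Q2: distances to unvisited — V7=22, G2=26. Nearest is V7 (22).
From V7: distances to unvisited — G2=20. Nearest is G2 (20).
Return G2→HQ: 39.
Total = 11 + 12 + 20 + 22 + 20 + 39 = 124.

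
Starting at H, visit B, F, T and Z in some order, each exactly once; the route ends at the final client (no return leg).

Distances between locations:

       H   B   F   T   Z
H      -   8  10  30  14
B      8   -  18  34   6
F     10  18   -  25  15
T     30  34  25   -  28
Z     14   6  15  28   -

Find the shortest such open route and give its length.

There are 4! = 24 possible orderings.
H → B → F → T → Z: 8+18+25+28 = 79
H → B → F → Z → T: 8+18+15+28 = 69
H → B → T → F → Z: 8+34+25+15 = 82
H → B → T → Z → F: 8+34+28+15 = 85
H → B → Z → F → T: 8+6+15+25 = 54
H → B → Z → T → F: 8+6+28+25 = 67
H → F → B → T → Z: 10+18+34+28 = 90
H → F → B → Z → T: 10+18+6+28 = 62
H → F → T → B → Z: 10+25+34+6 = 75
H → F → T → Z → B: 10+25+28+6 = 69
H → F → Z → B → T: 10+15+6+34 = 65
H → F → Z → T → B: 10+15+28+34 = 87
H → T → B → F → Z: 30+34+18+15 = 97
H → T → B → Z → F: 30+34+6+15 = 85
… (10 more)
The minimum is 54.
One shortest path: H → B → Z → F → T.

Shortest open route: 54.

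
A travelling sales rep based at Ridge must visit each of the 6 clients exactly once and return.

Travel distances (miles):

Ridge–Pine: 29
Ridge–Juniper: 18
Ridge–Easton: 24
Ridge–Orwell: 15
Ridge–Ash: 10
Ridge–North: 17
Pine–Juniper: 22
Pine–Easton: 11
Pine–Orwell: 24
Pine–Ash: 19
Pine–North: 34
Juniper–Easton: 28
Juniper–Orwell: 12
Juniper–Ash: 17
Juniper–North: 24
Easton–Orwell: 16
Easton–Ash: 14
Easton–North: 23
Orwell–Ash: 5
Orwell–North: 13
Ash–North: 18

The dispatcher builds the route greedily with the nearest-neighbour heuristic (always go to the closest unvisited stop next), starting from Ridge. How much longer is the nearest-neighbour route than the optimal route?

Ridge: Ash=10, Orwell=15, North=17, Juniper=18, Easton=24, Pine=29 ⇒ Ash
Ash: Orwell=5, Easton=14, Juniper=17, North=18, Pine=19 ⇒ Orwell
Orwell: Juniper=12, North=13, Easton=16, Pine=24 ⇒ Juniper
Juniper: Pine=22, North=24, Easton=28 ⇒ Pine
Pine: Easton=11, North=34 ⇒ Easton
Easton: North=23 ⇒ North
NN route Ridge → Ash → Orwell → Juniper → Pine → Easton → North → Ridge costs 100.
Optimal: Ridge → Ash → Easton → Pine → Juniper → Orwell → North → Ridge costs 99 (by enumerating all 360 distinct tours).
Excess = 100 − 99 = 1.

1 miles longer than the optimal tour.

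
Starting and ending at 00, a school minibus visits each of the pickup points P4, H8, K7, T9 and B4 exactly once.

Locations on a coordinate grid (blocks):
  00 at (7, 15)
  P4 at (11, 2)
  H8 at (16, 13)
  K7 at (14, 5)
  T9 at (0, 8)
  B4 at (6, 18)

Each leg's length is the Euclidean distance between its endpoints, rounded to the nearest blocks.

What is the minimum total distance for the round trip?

00 - P4 - H8 - K7 - T9 - B4 - 00: 14+12+8+14+12+3 = 63
00 - P4 - H8 - K7 - B4 - T9 - 00: 14+12+8+15+12+10 = 71
00 - P4 - H8 - T9 - K7 - B4 - 00: 14+12+17+14+15+3 = 75
00 - P4 - H8 - T9 - B4 - K7 - 00: 14+12+17+12+15+12 = 82
00 - P4 - H8 - B4 - K7 - T9 - 00: 14+12+11+15+14+10 = 76
00 - P4 - H8 - B4 - T9 - K7 - 00: 14+12+11+12+14+12 = 75
00 - P4 - K7 - H8 - T9 - B4 - 00: 14+4+8+17+12+3 = 58
00 - P4 - K7 - H8 - B4 - T9 - 00: 14+4+8+11+12+10 = 59
00 - P4 - K7 - T9 - H8 - B4 - 00: 14+4+14+17+11+3 = 63
00 - P4 - K7 - T9 - B4 - H8 - 00: 14+4+14+12+11+9 = 64
00 - P4 - K7 - B4 - H8 - T9 - 00: 14+4+15+11+17+10 = 71
00 - P4 - K7 - B4 - T9 - H8 - 00: 14+4+15+12+17+9 = 71
00 - P4 - T9 - H8 - K7 - B4 - 00: 14+13+17+8+15+3 = 70
00 - P4 - T9 - H8 - B4 - K7 - 00: 14+13+17+11+15+12 = 82
… (46 more)
00 - H8 - K7 - P4 - T9 - B4 - 00: 9+8+4+13+12+3 = 49  ← best
The minimum is 49.
One optimal route: 00 → H8 → K7 → P4 → T9 → B4 → 00 (or its reverse).

Shortest round trip = 49 blocks.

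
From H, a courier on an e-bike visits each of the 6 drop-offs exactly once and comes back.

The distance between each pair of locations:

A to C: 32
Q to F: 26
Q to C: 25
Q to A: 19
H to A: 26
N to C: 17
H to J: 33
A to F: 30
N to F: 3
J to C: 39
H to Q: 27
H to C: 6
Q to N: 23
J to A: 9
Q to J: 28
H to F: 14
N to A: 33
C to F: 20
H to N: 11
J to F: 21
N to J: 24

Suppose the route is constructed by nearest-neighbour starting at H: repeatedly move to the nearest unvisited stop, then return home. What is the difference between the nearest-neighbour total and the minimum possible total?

From H: C=6, N=11, F=14, A=26, Q=27, J=33 → choose C (6).
From C: N=17, F=20, Q=25, A=32, J=39 → choose N (17).
From N: F=3, Q=23, J=24, A=33 → choose F (3).
From F: J=21, Q=26, A=30 → choose J (21).
From J: A=9, Q=28 → choose A (9).
From A: Q=19 → choose Q (19).
NN route H → C → N → F → J → A → Q → H costs 102.
Optimal: H → N → F → J → A → Q → C → H costs 94 (by enumerating all 360 distinct tours).
Excess = 102 − 94 = 8.

Excess over optimum: 8.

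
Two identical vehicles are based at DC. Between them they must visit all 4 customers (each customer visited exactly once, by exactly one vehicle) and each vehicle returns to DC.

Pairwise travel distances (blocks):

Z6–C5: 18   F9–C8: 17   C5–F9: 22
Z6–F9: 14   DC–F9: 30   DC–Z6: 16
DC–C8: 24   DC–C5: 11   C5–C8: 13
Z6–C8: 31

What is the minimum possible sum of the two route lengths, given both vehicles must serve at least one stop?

Check every non-empty split of the stops between the two vehicles; for each half take its own optimal tour:
  {Z6} + {C5, F9, C8}: 32 + 71 = 103
  {C5} + {Z6, F9, C8}: 22 + 71 = 93
  {Z6, C5} + {F9, C8}: 45 + 71 = 116
  {F9} + {Z6, C5, C8}: 60 + 71 = 131
  {Z6, F9} + {C5, C8}: 60 + 48 = 108
  {C5, F9} + {Z6, C8}: 63 + 71 = 134
  … (7 splits in total)
Best: vehicle 1 DC → C5 → DC = 22; vehicle 2 DC → Z6 → F9 → C8 → DC = 71; combined 93.

93 blocks — the smallest possible combined total.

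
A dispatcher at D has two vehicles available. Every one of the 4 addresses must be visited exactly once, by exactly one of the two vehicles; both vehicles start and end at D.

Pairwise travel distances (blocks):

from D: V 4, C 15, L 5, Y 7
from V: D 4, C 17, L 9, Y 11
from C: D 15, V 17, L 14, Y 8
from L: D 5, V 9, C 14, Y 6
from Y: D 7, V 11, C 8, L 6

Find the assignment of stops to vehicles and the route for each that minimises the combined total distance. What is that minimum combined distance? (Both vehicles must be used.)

42 blocks — the smallest possible combined total.

Try each way of splitting the stops between the two vehicles (each non-empty) and, for each split, find the best tour for each vehicle:
  {V} + {C, L, Y}: 8 + 34 = 42
  {C} + {V, L, Y}: 30 + 26 = 56
  {V, C} + {L, Y}: 36 + 18 = 54
  {L} + {V, C, Y}: 10 + 36 = 46
  {V, L} + {C, Y}: 18 + 30 = 48
  {C, L} + {V, Y}: 34 + 22 = 56
  … (7 splits in total)
Best: vehicle 1 D → V → D = 8; vehicle 2 D → C → Y → L → D = 34; combined 42.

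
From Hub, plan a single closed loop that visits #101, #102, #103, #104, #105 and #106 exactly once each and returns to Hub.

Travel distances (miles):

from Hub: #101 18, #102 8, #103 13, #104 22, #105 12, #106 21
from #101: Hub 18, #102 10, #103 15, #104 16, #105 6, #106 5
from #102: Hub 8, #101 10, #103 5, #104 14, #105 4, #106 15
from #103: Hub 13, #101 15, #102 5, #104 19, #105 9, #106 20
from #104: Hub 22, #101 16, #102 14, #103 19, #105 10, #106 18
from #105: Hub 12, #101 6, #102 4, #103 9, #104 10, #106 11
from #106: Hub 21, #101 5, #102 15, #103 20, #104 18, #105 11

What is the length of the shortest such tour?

With 6 stops there are 6!/2 = 360 distinct round trips (a route and its reverse cost the same).
Hub - #101 - #102 - #103 - #104 - #105 - #106 - Hub: 18+10+5+19+10+11+21 = 94
Hub - #101 - #102 - #103 - #104 - #106 - #105 - Hub: 18+10+5+19+18+11+12 = 93
Hub - #101 - #102 - #103 - #105 - #104 - #106 - Hub: 18+10+5+9+10+18+21 = 91
Hub - #101 - #102 - #103 - #105 - #106 - #104 - Hub: 18+10+5+9+11+18+22 = 93
Hub - #101 - #102 - #103 - #106 - #104 - #105 - Hub: 18+10+5+20+18+10+12 = 93
Hub - #101 - #102 - #103 - #106 - #105 - #104 - Hub: 18+10+5+20+11+10+22 = 96
Hub - #101 - #102 - #104 - #103 - #105 - #106 - Hub: 18+10+14+19+9+11+21 = 102
Hub - #101 - #102 - #104 - #103 - #106 - #105 - Hub: 18+10+14+19+20+11+12 = 104
… (352 more)
Hub - #101 - #106 - #104 - #105 - #102 - #103 - Hub: 18+5+18+10+4+5+13 = 73  ← best
The minimum is 73.
One optimal route: Hub → #101 → #106 → #104 → #105 → #102 → #103 → Hub (or its reverse).

73 miles — the shortest possible round trip.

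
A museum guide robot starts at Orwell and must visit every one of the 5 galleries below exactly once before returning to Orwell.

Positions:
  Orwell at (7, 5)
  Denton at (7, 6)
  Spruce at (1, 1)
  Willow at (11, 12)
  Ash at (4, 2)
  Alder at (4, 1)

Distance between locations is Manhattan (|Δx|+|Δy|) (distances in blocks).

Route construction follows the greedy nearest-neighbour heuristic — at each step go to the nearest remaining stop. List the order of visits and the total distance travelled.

Orwell → [Denton:1 / Ash:6 / Alder:7 / Spruce:10 / Willow:11] → Denton (1)
Denton → [Ash:7 / Alder:8 / Willow:10 / Spruce:11] → Ash (7)
Ash → [Alder:1 / Spruce:4 / Willow:17] → Alder (1)
Alder → [Spruce:3 / Willow:18] → Spruce (3)
Spruce → [Willow:21] → Willow (21)
Return Willow→Orwell: 11.
Total = 1 + 7 + 1 + 3 + 21 + 11 = 44.

Nearest-neighbour total = 44 blocks; route Orwell → Denton → Ash → Alder → Spruce → Willow → Orwell.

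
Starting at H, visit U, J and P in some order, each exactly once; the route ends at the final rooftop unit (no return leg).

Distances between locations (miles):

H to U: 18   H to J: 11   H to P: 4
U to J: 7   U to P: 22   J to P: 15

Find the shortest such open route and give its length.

There are 3! = 6 possible orderings.
H→U→J→P: 18+7+15 = 40
H→U→P→J: 18+22+15 = 55
H→J→U→P: 11+7+22 = 40
H→J→P→U: 11+15+22 = 48
H→P→U→J: 4+22+7 = 33
H→P→J→U: 4+15+7 = 26
The minimum is 26.
One shortest path: H → P → J → U.

Minimum one-way distance = 26 miles.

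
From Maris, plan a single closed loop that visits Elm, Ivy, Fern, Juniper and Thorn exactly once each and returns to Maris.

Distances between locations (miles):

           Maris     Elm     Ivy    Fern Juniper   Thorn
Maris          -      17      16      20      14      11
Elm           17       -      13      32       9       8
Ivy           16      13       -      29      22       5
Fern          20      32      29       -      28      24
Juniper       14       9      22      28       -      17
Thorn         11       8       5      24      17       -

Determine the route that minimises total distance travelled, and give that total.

With 5 stops there are 5!/2 = 60 distinct round trips (a route and its reverse cost the same).
Maris→Elm→Ivy→Fern→Juniper→Thorn→Maris: 17+13+29+28+17+11 = 115
Maris→Elm→Ivy→Fern→Thorn→Juniper→Maris: 17+13+29+24+17+14 = 114
Maris→Elm→Ivy→Juniper→Fern→Thorn→Maris: 17+13+22+28+24+11 = 115
Maris→Elm→Ivy→Juniper→Thorn→Fern→Maris: 17+13+22+17+24+20 = 113
Maris→Elm→Ivy→Thorn→Fern→Juniper→Maris: 17+13+5+24+28+14 = 101
Maris→Elm→Ivy→Thorn→Juniper→Fern→Maris: 17+13+5+17+28+20 = 100
Maris→Elm→Fern→Ivy→Juniper→Thorn→Maris: 17+32+29+22+17+11 = 128
Maris→Elm→Fern→Ivy→Thorn→Juniper→Maris: 17+32+29+5+17+14 = 114
Maris→Elm→Fern→Juniper→Ivy→Thorn→Maris: 17+32+28+22+5+11 = 115
Maris→Elm→Fern→Juniper→Thorn→Ivy→Maris: 17+32+28+17+5+16 = 115
Maris→Elm→Fern→Thorn→Ivy→Juniper→Maris: 17+32+24+5+22+14 = 114
Maris→Elm→Fern→Thorn→Juniper→Ivy→Maris: 17+32+24+17+22+16 = 128
Maris→Elm→Juniper→Ivy→Fern→Thorn→Maris: 17+9+22+29+24+11 = 112
Maris→Elm→Juniper→Ivy→Thorn→Fern→Maris: 17+9+22+5+24+20 = 97
… (46 more)
Maris→Fern→Ivy→Thorn→Elm→Juniper→Maris: 20+29+5+8+9+14 = 85  ← best
The minimum is 85.
One optimal route: Maris → Fern → Ivy → Thorn → Elm → Juniper → Maris (or its reverse).

Shortest round trip = 85 miles.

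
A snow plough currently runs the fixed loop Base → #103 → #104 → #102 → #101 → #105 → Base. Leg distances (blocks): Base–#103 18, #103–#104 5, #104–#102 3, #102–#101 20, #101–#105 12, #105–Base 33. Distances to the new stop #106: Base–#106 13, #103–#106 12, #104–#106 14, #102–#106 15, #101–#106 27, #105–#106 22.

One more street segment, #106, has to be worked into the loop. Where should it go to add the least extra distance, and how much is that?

Insertion cost between consecutive stops i–j is d(i,#106) + d(#106,j) − d(i,j):
  between Base and #103: 13 + 12 − 18 = 7
  between #103 and #104: 12 + 14 − 5 = 21
  between #104 and #102: 14 + 15 − 3 = 26
  between #102 and #101: 15 + 27 − 20 = 22
  between #101 and #105: 27 + 22 − 12 = 37
  between #105 and Base: 22 + 13 − 33 = 2
Cheapest insertion is between #105 and Base, adding 2.
New total = 91 + 2 = 93.

+2 blocks — insert #106 between #105 and Base.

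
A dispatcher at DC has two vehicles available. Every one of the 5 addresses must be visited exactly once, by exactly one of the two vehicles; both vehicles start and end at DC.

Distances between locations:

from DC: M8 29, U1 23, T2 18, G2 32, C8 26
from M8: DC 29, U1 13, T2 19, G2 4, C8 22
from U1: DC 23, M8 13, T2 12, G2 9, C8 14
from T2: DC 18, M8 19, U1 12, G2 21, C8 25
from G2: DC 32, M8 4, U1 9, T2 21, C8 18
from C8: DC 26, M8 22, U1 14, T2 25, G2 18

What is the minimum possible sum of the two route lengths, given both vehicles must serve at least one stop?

Check every non-empty split of the stops between the two vehicles; for each half take its own optimal tour:
  {M8} + {U1, T2, G2, C8}: 58 + 83 = 141
  {U1} + {M8, T2, G2, C8}: 46 + 85 = 131
  {M8, U1} + {T2, G2, C8}: 65 + 83 = 148
  {T2} + {M8, U1, G2, C8}: 36 + 82 = 118
  {M8, T2} + {U1, G2, C8}: 66 + 76 = 142
  {U1, T2} + {M8, G2, C8}: 53 + 77 = 130
  … (15 splits in total)
Best: vehicle 1 DC → T2 → DC = 36; vehicle 2 DC → M8 → G2 → U1 → C8 → DC = 82; combined 118.

118 — the smallest possible combined total.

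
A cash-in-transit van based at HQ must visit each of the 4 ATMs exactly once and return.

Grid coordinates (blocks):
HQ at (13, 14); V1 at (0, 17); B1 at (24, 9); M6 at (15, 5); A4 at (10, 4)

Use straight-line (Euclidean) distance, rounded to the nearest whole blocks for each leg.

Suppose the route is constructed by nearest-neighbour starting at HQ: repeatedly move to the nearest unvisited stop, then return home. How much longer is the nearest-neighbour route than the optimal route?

From HQ: M6=9, A4=10, B1=12, V1=13 → choose M6 (9).
From M6: A4=5, B1=10, V1=19 → choose A4 (5).
From A4: B1=15, V1=16 → choose B1 (15).
From B1: V1=25 → choose V1 (25).
NN route HQ → M6 → A4 → B1 → V1 → HQ costs 67.
Optimal: HQ → V1 → A4 → M6 → B1 → HQ costs 56 (by enumerating all 12 distinct tours).
Excess = 67 − 56 = 11.

The nearest-neighbour route is 11 blocks longer than optimal.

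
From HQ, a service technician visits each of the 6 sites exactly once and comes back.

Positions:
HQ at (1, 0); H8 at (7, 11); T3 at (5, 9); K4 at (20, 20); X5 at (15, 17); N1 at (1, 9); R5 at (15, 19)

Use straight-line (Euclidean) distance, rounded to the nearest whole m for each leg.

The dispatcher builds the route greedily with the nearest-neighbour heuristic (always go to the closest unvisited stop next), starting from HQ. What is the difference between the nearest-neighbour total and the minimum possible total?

Excess over optimum: 1 m.

From HQ: N1=9, T3=10, H8=13, X5=22, R5=24, K4=28 → choose N1 (9).
From N1: T3=4, H8=6, X5=16, R5=17, K4=22 → choose T3 (4).
From T3: H8=3, X5=13, R5=14, K4=19 → choose H8 (3).
From H8: X5=10, R5=11, K4=16 → choose X5 (10).
From X5: R5=2, K4=6 → choose R5 (2).
From R5: K4=5 → choose K4 (5).
NN route HQ → N1 → T3 → H8 → X5 → R5 → K4 → HQ costs 61.
Optimal: HQ → T3 → H8 → X5 → K4 → R5 → N1 → HQ costs 60 (by enumerating all 360 distinct tours).
Excess = 61 − 60 = 1.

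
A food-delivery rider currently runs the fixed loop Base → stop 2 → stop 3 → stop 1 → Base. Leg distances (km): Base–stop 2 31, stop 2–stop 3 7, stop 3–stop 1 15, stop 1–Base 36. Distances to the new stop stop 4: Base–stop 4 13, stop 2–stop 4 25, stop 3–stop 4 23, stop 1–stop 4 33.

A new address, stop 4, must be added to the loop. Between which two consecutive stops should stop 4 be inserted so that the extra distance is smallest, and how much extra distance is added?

Minimum extra distance: 7 km, inserting stop 4 between Base and stop 2.

Insertion cost between consecutive stops i–j is d(i,stop 4) + d(stop 4,j) − d(i,j):
  between Base and stop 2: 13 + 25 − 31 = 7
  between stop 2 and stop 3: 25 + 23 − 7 = 41
  between stop 3 and stop 1: 23 + 33 − 15 = 41
  between stop 1 and Base: 33 + 13 − 36 = 10
Cheapest insertion is between Base and stop 2, adding 7.
New total = 89 + 7 = 96.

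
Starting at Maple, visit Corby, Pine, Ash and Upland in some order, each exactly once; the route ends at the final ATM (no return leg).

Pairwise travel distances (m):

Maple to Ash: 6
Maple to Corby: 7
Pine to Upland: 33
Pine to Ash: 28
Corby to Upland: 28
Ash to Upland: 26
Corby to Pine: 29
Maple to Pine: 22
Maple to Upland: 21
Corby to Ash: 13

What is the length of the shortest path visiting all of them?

Shortest open route: 79 m.

There are 4! = 24 possible orderings.
Maple - Corby - Pine - Ash - Upland: 7+29+28+26 = 90
Maple - Corby - Pine - Upland - Ash: 7+29+33+26 = 95
Maple - Corby - Ash - Pine - Upland: 7+13+28+33 = 81
Maple - Corby - Ash - Upland - Pine: 7+13+26+33 = 79
Maple - Corby - Upland - Pine - Ash: 7+28+33+28 = 96
Maple - Corby - Upland - Ash - Pine: 7+28+26+28 = 89
Maple - Pine - Corby - Ash - Upland: 22+29+13+26 = 90
Maple - Pine - Corby - Upland - Ash: 22+29+28+26 = 105
Maple - Pine - Ash - Corby - Upland: 22+28+13+28 = 91
Maple - Pine - Ash - Upland - Corby: 22+28+26+28 = 104
Maple - Pine - Upland - Corby - Ash: 22+33+28+13 = 96
Maple - Pine - Upland - Ash - Corby: 22+33+26+13 = 94
Maple - Ash - Corby - Pine - Upland: 6+13+29+33 = 81
Maple - Ash - Corby - Upland - Pine: 6+13+28+33 = 80
… (10 more)
The minimum is 79.
One shortest path: Maple → Corby → Ash → Upland → Pine.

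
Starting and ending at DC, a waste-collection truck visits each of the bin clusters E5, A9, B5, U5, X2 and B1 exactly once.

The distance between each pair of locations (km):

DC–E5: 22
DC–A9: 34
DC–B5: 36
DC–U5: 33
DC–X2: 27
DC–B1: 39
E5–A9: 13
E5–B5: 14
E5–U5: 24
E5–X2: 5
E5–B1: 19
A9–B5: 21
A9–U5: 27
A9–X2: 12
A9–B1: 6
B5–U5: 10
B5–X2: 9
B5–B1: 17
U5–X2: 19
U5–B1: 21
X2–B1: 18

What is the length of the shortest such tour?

DC-E5-A9-B5-U5-X2-B1-DC: 22+13+21+10+19+18+39 = 142
DC-E5-A9-B5-U5-B1-X2-DC: 22+13+21+10+21+18+27 = 132
DC-E5-A9-B5-X2-U5-B1-DC: 22+13+21+9+19+21+39 = 144
DC-E5-A9-B5-X2-B1-U5-DC: 22+13+21+9+18+21+33 = 137
DC-E5-A9-B5-B1-U5-X2-DC: 22+13+21+17+21+19+27 = 140
DC-E5-A9-B5-B1-X2-U5-DC: 22+13+21+17+18+19+33 = 143
DC-E5-A9-U5-B5-X2-B1-DC: 22+13+27+10+9+18+39 = 138
DC-E5-A9-U5-B5-B1-X2-DC: 22+13+27+10+17+18+27 = 134
… (352 more)
DC-E5-X2-A9-B1-B5-U5-DC: 22+5+12+6+17+10+33 = 105  ← best
The minimum is 105.
One optimal route: DC → E5 → X2 → A9 → B1 → B5 → U5 → DC (or its reverse).

Minimum total distance: 105 km.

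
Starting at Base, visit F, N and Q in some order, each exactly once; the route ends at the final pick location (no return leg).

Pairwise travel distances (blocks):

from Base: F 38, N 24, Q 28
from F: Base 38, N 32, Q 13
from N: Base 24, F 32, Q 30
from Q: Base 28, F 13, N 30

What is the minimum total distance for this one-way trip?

Minimum one-way distance = 67 blocks.

There are 3! = 6 possible orderings.
Base → F → N → Q: 38+32+30 = 100
Base → F → Q → N: 38+13+30 = 81
Base → N → F → Q: 24+32+13 = 69
Base → N → Q → F: 24+30+13 = 67
Base → Q → F → N: 28+13+32 = 73
Base → Q → N → F: 28+30+32 = 90
The minimum is 67.
One shortest path: Base → N → Q → F.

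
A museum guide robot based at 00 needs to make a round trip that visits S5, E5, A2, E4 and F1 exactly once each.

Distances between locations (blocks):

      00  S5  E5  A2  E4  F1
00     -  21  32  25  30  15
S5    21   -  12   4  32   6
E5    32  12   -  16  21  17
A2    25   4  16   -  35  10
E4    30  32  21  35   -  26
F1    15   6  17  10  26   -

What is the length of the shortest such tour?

There are 60 distinct closed tours to check (reversals are equivalent).
00 → S5 → E5 → A2 → E4 → F1 → 00: 21+12+16+35+26+15 = 125
00 → S5 → E5 → A2 → F1 → E4 → 00: 21+12+16+10+26+30 = 115
00 → S5 → E5 → E4 → A2 → F1 → 00: 21+12+21+35+10+15 = 114
00 → S5 → E5 → E4 → F1 → A2 → 00: 21+12+21+26+10+25 = 115
00 → S5 → E5 → F1 → A2 → E4 → 00: 21+12+17+10+35+30 = 125
00 → S5 → E5 → F1 → E4 → A2 → 00: 21+12+17+26+35+25 = 136
00 → S5 → A2 → E5 → E4 → F1 → 00: 21+4+16+21+26+15 = 103
00 → S5 → A2 → E5 → F1 → E4 → 00: 21+4+16+17+26+30 = 114
00 → S5 → A2 → E4 → E5 → F1 → 00: 21+4+35+21+17+15 = 113
00 → S5 → A2 → E4 → F1 → E5 → 00: 21+4+35+26+17+32 = 135
00 → S5 → A2 → F1 → E5 → E4 → 00: 21+4+10+17+21+30 = 103
00 → S5 → A2 → F1 → E4 → E5 → 00: 21+4+10+26+21+32 = 114
00 → S5 → E4 → E5 → A2 → F1 → 00: 21+32+21+16+10+15 = 115
00 → S5 → E4 → E5 → F1 → A2 → 00: 21+32+21+17+10+25 = 126
… (46 more)
00 → E4 → E5 → S5 → A2 → F1 → 00: 30+21+12+4+10+15 = 92  ← best
The minimum is 92.
One optimal route: 00 → E4 → E5 → S5 → A2 → F1 → 00 (or its reverse).

Shortest round trip = 92 blocks.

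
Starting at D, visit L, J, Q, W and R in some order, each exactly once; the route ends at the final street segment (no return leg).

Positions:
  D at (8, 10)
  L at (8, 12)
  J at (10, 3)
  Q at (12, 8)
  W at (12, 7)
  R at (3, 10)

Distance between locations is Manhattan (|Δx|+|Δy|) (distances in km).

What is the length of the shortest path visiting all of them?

There are 5! = 120 possible orderings.
D - L - J - Q - W - R: 2+11+7+1+12 = 33
D - L - J - Q - R - W: 2+11+7+11+12 = 43
D - L - J - W - Q - R: 2+11+6+1+11 = 31
D - L - J - W - R - Q: 2+11+6+12+11 = 42
D - L - J - R - Q - W: 2+11+14+11+1 = 39
D - L - J - R - W - Q: 2+11+14+12+1 = 40
D - L - Q - J - W - R: 2+8+7+6+12 = 35
D - L - Q - J - R - W: 2+8+7+14+12 = 43
D - L - Q - W - J - R: 2+8+1+6+14 = 31
D - L - Q - W - R - J: 2+8+1+12+14 = 37
D - L - Q - R - J - W: 2+8+11+14+6 = 41
D - L - Q - R - W - J: 2+8+11+12+6 = 39
D - L - W - J - Q - R: 2+9+6+7+11 = 35
D - L - W - J - R - Q: 2+9+6+14+11 = 42
… (106 more)
D - L - R - Q - W - J: 2+7+11+1+6 = 27  ← best
The minimum is 27.
One shortest path: D → L → R → Q → W → J.

Shortest open route: 27 km.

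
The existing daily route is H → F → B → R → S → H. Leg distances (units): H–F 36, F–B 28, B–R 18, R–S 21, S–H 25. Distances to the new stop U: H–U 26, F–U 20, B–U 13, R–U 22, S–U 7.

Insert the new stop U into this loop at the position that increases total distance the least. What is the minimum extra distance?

Minimum extra distance: 5, inserting U between F and B.

Insertion cost between consecutive stops i–j is d(i,U) + d(U,j) − d(i,j):
  between H and F: 26 + 20 − 36 = 10
  between F and B: 20 + 13 − 28 = 5
  between B and R: 13 + 22 − 18 = 17
  between R and S: 22 + 7 − 21 = 8
  between S and H: 7 + 26 − 25 = 8
Cheapest insertion is between F and B, adding 5.
New total = 128 + 5 = 133.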